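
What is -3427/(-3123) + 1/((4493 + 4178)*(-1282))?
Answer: 38095289671/34715961306 ≈ 1.0973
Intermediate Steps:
-3427/(-3123) + 1/((4493 + 4178)*(-1282)) = -3427*(-1/3123) - 1/1282/8671 = 3427/3123 + (1/8671)*(-1/1282) = 3427/3123 - 1/11116222 = 38095289671/34715961306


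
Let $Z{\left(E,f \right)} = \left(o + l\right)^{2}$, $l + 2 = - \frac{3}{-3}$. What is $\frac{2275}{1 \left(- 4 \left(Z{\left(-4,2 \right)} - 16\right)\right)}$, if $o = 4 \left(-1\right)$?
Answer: $- \frac{2275}{36} \approx -63.194$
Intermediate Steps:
$l = -1$ ($l = -2 - \frac{3}{-3} = -2 - -1 = -2 + 1 = -1$)
$o = -4$
$Z{\left(E,f \right)} = 25$ ($Z{\left(E,f \right)} = \left(-4 - 1\right)^{2} = \left(-5\right)^{2} = 25$)
$\frac{2275}{1 \left(- 4 \left(Z{\left(-4,2 \right)} - 16\right)\right)} = \frac{2275}{1 \left(- 4 \left(25 - 16\right)\right)} = \frac{2275}{1 \left(\left(-4\right) 9\right)} = \frac{2275}{1 \left(-36\right)} = \frac{2275}{-36} = 2275 \left(- \frac{1}{36}\right) = - \frac{2275}{36}$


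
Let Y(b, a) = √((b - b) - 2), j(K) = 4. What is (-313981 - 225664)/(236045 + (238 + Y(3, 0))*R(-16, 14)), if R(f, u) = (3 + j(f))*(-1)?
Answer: -126481455455/54933515739 - 3777515*I*√2/54933515739 ≈ -2.3024 - 9.7249e-5*I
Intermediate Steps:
R(f, u) = -7 (R(f, u) = (3 + 4)*(-1) = 7*(-1) = -7)
Y(b, a) = I*√2 (Y(b, a) = √(0 - 2) = √(-2) = I*√2)
(-313981 - 225664)/(236045 + (238 + Y(3, 0))*R(-16, 14)) = (-313981 - 225664)/(236045 + (238 + I*√2)*(-7)) = -539645/(236045 + (-1666 - 7*I*√2)) = -539645/(234379 - 7*I*√2)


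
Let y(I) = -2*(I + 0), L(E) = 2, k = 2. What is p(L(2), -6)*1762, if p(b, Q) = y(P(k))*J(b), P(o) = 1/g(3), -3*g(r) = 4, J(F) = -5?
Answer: -13215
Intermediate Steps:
g(r) = -4/3 (g(r) = -⅓*4 = -4/3)
P(o) = -¾ (P(o) = 1/(-4/3) = -¾)
y(I) = -2*I
p(b, Q) = -15/2 (p(b, Q) = -2*(-¾)*(-5) = (3/2)*(-5) = -15/2)
p(L(2), -6)*1762 = -15/2*1762 = -13215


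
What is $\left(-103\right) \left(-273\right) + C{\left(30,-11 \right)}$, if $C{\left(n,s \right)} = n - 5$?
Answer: $28144$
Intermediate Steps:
$C{\left(n,s \right)} = -5 + n$ ($C{\left(n,s \right)} = n - 5 = -5 + n$)
$\left(-103\right) \left(-273\right) + C{\left(30,-11 \right)} = \left(-103\right) \left(-273\right) + \left(-5 + 30\right) = 28119 + 25 = 28144$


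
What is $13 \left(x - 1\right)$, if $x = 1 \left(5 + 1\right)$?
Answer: $65$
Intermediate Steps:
$x = 6$ ($x = 1 \cdot 6 = 6$)
$13 \left(x - 1\right) = 13 \left(6 - 1\right) = 13 \cdot 5 = 65$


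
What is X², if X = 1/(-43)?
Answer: 1/1849 ≈ 0.00054083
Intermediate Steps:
X = -1/43 ≈ -0.023256
X² = (-1/43)² = 1/1849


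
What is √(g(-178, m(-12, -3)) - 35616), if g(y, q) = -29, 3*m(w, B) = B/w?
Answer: I*√35645 ≈ 188.8*I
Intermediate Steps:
m(w, B) = B/(3*w) (m(w, B) = (B/w)/3 = B/(3*w))
√(g(-178, m(-12, -3)) - 35616) = √(-29 - 35616) = √(-35645) = I*√35645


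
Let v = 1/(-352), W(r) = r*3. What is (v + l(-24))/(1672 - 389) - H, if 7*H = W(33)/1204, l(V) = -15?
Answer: -22304563/951554912 ≈ -0.023440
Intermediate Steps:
W(r) = 3*r
v = -1/352 ≈ -0.0028409
H = 99/8428 (H = ((3*33)/1204)/7 = (99*(1/1204))/7 = (⅐)*(99/1204) = 99/8428 ≈ 0.011747)
(v + l(-24))/(1672 - 389) - H = (-1/352 - 15)/(1672 - 389) - 1*99/8428 = -5281/352/1283 - 99/8428 = -5281/352*1/1283 - 99/8428 = -5281/451616 - 99/8428 = -22304563/951554912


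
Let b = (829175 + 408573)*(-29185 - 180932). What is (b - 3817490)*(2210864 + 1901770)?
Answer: -1069596223995351804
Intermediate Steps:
b = -260071896516 (b = 1237748*(-210117) = -260071896516)
(b - 3817490)*(2210864 + 1901770) = (-260071896516 - 3817490)*(2210864 + 1901770) = -260075714006*4112634 = -1069596223995351804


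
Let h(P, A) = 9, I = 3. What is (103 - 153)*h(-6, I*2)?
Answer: -450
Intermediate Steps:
(103 - 153)*h(-6, I*2) = (103 - 153)*9 = -50*9 = -450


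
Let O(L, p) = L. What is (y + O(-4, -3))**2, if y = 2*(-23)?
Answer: 2500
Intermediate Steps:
y = -46
(y + O(-4, -3))**2 = (-46 - 4)**2 = (-50)**2 = 2500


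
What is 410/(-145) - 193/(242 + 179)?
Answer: -40119/12209 ≈ -3.2860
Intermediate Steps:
410/(-145) - 193/(242 + 179) = 410*(-1/145) - 193/421 = -82/29 - 193*1/421 = -82/29 - 193/421 = -40119/12209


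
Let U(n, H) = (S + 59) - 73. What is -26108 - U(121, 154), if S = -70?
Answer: -26024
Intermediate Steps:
U(n, H) = -84 (U(n, H) = (-70 + 59) - 73 = -11 - 73 = -84)
-26108 - U(121, 154) = -26108 - 1*(-84) = -26108 + 84 = -26024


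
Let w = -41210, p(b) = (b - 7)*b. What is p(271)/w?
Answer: -35772/20605 ≈ -1.7361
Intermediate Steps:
p(b) = b*(-7 + b) (p(b) = (-7 + b)*b = b*(-7 + b))
p(271)/w = (271*(-7 + 271))/(-41210) = (271*264)*(-1/41210) = 71544*(-1/41210) = -35772/20605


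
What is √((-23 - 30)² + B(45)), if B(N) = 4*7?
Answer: √2837 ≈ 53.263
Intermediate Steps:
B(N) = 28
√((-23 - 30)² + B(45)) = √((-23 - 30)² + 28) = √((-53)² + 28) = √(2809 + 28) = √2837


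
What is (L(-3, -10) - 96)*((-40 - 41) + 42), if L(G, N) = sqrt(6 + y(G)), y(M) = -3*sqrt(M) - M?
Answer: 3744 - 39*sqrt(9 - 3*I*sqrt(3)) ≈ 3622.6 + 32.54*I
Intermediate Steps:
y(M) = -M - 3*sqrt(M)
L(G, N) = sqrt(6 - G - 3*sqrt(G)) (L(G, N) = sqrt(6 + (-G - 3*sqrt(G))) = sqrt(6 - G - 3*sqrt(G)))
(L(-3, -10) - 96)*((-40 - 41) + 42) = (sqrt(6 - 1*(-3) - 3*I*sqrt(3)) - 96)*((-40 - 41) + 42) = (sqrt(6 + 3 - 3*I*sqrt(3)) - 96)*(-81 + 42) = (sqrt(6 + 3 - 3*I*sqrt(3)) - 96)*(-39) = (sqrt(9 - 3*I*sqrt(3)) - 96)*(-39) = (-96 + sqrt(9 - 3*I*sqrt(3)))*(-39) = 3744 - 39*sqrt(9 - 3*I*sqrt(3))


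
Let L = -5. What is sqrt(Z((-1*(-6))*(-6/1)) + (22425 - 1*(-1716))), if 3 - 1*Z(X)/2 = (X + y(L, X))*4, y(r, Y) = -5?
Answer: 5*sqrt(979) ≈ 156.44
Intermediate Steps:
Z(X) = 46 - 8*X (Z(X) = 6 - 2*(X - 5)*4 = 6 - 2*(-5 + X)*4 = 6 - 2*(-20 + 4*X) = 6 + (40 - 8*X) = 46 - 8*X)
sqrt(Z((-1*(-6))*(-6/1)) + (22425 - 1*(-1716))) = sqrt((46 - 8*(-1*(-6))*(-6/1)) + (22425 - 1*(-1716))) = sqrt((46 - 48*(-6*1)) + (22425 + 1716)) = sqrt((46 - 48*(-6)) + 24141) = sqrt((46 - 8*(-36)) + 24141) = sqrt((46 + 288) + 24141) = sqrt(334 + 24141) = sqrt(24475) = 5*sqrt(979)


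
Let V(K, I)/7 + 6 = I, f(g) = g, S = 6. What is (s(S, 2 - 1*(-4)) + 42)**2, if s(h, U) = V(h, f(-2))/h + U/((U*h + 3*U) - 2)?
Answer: 6538249/6084 ≈ 1074.7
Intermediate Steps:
V(K, I) = -42 + 7*I
s(h, U) = -56/h + U/(-2 + 3*U + U*h) (s(h, U) = (-42 + 7*(-2))/h + U/((U*h + 3*U) - 2) = (-42 - 14)/h + U/((3*U + U*h) - 2) = -56/h + U/(-2 + 3*U + U*h))
(s(S, 2 - 1*(-4)) + 42)**2 = ((112 - 168*(2 - 1*(-4)) - 55*(2 - 1*(-4))*6)/(6*(-2 + 3*(2 - 1*(-4)) + (2 - 1*(-4))*6)) + 42)**2 = ((112 - 168*(2 + 4) - 55*(2 + 4)*6)/(6*(-2 + 3*(2 + 4) + (2 + 4)*6)) + 42)**2 = ((112 - 168*6 - 55*6*6)/(6*(-2 + 3*6 + 6*6)) + 42)**2 = ((112 - 1008 - 1980)/(6*(-2 + 18 + 36)) + 42)**2 = ((1/6)*(-2876)/52 + 42)**2 = ((1/6)*(1/52)*(-2876) + 42)**2 = (-719/78 + 42)**2 = (2557/78)**2 = 6538249/6084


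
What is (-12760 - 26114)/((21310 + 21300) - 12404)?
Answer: -1767/1373 ≈ -1.2870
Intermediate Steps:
(-12760 - 26114)/((21310 + 21300) - 12404) = -38874/(42610 - 12404) = -38874/30206 = -38874*1/30206 = -1767/1373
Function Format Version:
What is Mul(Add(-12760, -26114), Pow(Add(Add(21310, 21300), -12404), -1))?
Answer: Rational(-1767, 1373) ≈ -1.2870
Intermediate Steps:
Mul(Add(-12760, -26114), Pow(Add(Add(21310, 21300), -12404), -1)) = Mul(-38874, Pow(Add(42610, -12404), -1)) = Mul(-38874, Pow(30206, -1)) = Mul(-38874, Rational(1, 30206)) = Rational(-1767, 1373)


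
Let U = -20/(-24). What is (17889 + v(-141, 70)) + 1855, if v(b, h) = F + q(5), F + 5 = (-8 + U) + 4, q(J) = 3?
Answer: 118433/6 ≈ 19739.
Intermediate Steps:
U = ⅚ (U = -20*(-1/24) = ⅚ ≈ 0.83333)
F = -49/6 (F = -5 + ((-8 + ⅚) + 4) = -5 + (-43/6 + 4) = -5 - 19/6 = -49/6 ≈ -8.1667)
v(b, h) = -31/6 (v(b, h) = -49/6 + 3 = -31/6)
(17889 + v(-141, 70)) + 1855 = (17889 - 31/6) + 1855 = 107303/6 + 1855 = 118433/6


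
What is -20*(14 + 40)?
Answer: -1080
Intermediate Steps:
-20*(14 + 40) = -20*54 = -1080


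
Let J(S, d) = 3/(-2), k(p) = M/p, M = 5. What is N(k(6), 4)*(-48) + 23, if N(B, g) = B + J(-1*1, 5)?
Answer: 55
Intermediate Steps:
k(p) = 5/p
J(S, d) = -3/2 (J(S, d) = 3*(-1/2) = -3/2)
N(B, g) = -3/2 + B (N(B, g) = B - 3/2 = -3/2 + B)
N(k(6), 4)*(-48) + 23 = (-3/2 + 5/6)*(-48) + 23 = -2/3*(-48) + 23 = 32 + 23 = 55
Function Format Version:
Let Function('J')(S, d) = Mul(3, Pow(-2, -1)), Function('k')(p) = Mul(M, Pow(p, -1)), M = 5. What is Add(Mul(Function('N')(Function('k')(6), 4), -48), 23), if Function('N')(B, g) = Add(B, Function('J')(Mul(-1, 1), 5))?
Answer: 55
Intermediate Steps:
Function('k')(p) = Mul(5, Pow(p, -1))
Function('J')(S, d) = Rational(-3, 2) (Function('J')(S, d) = Mul(3, Rational(-1, 2)) = Rational(-3, 2))
Function('N')(B, g) = Add(Rational(-3, 2), B) (Function('N')(B, g) = Add(B, Rational(-3, 2)) = Add(Rational(-3, 2), B))
Add(Mul(Function('N')(Function('k')(6), 4), -48), 23) = Add(Mul(Add(Rational(-3, 2), Mul(5, Pow(6, -1))), -48), 23) = Add(Mul(Add(Rational(-3, 2), Mul(5, Rational(1, 6))), -48), 23) = Add(Mul(Add(Rational(-3, 2), Rational(5, 6)), -48), 23) = Add(Mul(Rational(-2, 3), -48), 23) = Add(32, 23) = 55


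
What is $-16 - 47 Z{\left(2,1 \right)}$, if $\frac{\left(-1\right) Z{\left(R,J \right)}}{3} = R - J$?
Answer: $125$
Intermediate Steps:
$Z{\left(R,J \right)} = - 3 R + 3 J$ ($Z{\left(R,J \right)} = - 3 \left(R - J\right) = - 3 R + 3 J$)
$-16 - 47 Z{\left(2,1 \right)} = -16 - 47 \left(\left(-3\right) 2 + 3 \cdot 1\right) = -16 - 47 \left(-6 + 3\right) = -16 - -141 = -16 + 141 = 125$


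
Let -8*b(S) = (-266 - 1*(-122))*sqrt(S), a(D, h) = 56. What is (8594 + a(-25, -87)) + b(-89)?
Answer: 8650 + 18*I*sqrt(89) ≈ 8650.0 + 169.81*I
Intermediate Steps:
b(S) = 18*sqrt(S) (b(S) = -(-266 - 1*(-122))*sqrt(S)/8 = -(-266 + 122)*sqrt(S)/8 = -(-18)*sqrt(S) = 18*sqrt(S))
(8594 + a(-25, -87)) + b(-89) = (8594 + 56) + 18*sqrt(-89) = 8650 + 18*(I*sqrt(89)) = 8650 + 18*I*sqrt(89)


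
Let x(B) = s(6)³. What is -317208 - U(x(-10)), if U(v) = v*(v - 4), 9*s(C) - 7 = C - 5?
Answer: -168576105880/531441 ≈ -3.1721e+5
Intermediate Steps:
s(C) = 2/9 + C/9 (s(C) = 7/9 + (C - 5)/9 = 7/9 + (-5 + C)/9 = 7/9 + (-5/9 + C/9) = 2/9 + C/9)
x(B) = 512/729 (x(B) = (2/9 + (⅑)*6)³ = (2/9 + ⅔)³ = (8/9)³ = 512/729)
U(v) = v*(-4 + v)
-317208 - U(x(-10)) = -317208 - 512*(-4 + 512/729)/729 = -317208 - 512*(-2404)/(729*729) = -317208 - 1*(-1230848/531441) = -317208 + 1230848/531441 = -168576105880/531441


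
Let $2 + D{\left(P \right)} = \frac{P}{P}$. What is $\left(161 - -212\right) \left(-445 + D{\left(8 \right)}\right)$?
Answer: $-166358$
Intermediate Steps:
$D{\left(P \right)} = -1$ ($D{\left(P \right)} = -2 + \frac{P}{P} = -2 + 1 = -1$)
$\left(161 - -212\right) \left(-445 + D{\left(8 \right)}\right) = \left(161 - -212\right) \left(-445 - 1\right) = \left(161 + 212\right) \left(-446\right) = 373 \left(-446\right) = -166358$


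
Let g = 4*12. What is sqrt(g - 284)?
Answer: 2*I*sqrt(59) ≈ 15.362*I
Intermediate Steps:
g = 48
sqrt(g - 284) = sqrt(48 - 284) = sqrt(-236) = 2*I*sqrt(59)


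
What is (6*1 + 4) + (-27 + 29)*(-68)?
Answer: -126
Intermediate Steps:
(6*1 + 4) + (-27 + 29)*(-68) = (6 + 4) + 2*(-68) = 10 - 136 = -126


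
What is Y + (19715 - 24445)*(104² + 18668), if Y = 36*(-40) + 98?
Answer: -139460662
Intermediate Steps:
Y = -1342 (Y = -1440 + 98 = -1342)
Y + (19715 - 24445)*(104² + 18668) = -1342 + (19715 - 24445)*(104² + 18668) = -1342 - 4730*(10816 + 18668) = -1342 - 4730*29484 = -1342 - 139459320 = -139460662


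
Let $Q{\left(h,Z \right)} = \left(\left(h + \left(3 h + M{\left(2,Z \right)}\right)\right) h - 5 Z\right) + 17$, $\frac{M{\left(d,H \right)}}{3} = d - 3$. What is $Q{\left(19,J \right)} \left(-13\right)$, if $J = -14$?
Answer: $-19162$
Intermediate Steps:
$M{\left(d,H \right)} = -9 + 3 d$ ($M{\left(d,H \right)} = 3 \left(d - 3\right) = 3 \left(-3 + d\right) = -9 + 3 d$)
$Q{\left(h,Z \right)} = 17 - 5 Z + h \left(-3 + 4 h\right)$ ($Q{\left(h,Z \right)} = \left(\left(h + \left(3 h + \left(-9 + 3 \cdot 2\right)\right)\right) h - 5 Z\right) + 17 = \left(\left(h + \left(3 h + \left(-9 + 6\right)\right)\right) h - 5 Z\right) + 17 = \left(\left(h + \left(3 h - 3\right)\right) h - 5 Z\right) + 17 = \left(\left(h + \left(-3 + 3 h\right)\right) h - 5 Z\right) + 17 = \left(\left(-3 + 4 h\right) h - 5 Z\right) + 17 = \left(h \left(-3 + 4 h\right) - 5 Z\right) + 17 = \left(- 5 Z + h \left(-3 + 4 h\right)\right) + 17 = 17 - 5 Z + h \left(-3 + 4 h\right)$)
$Q{\left(19,J \right)} \left(-13\right) = \left(17 - -70 - 57 + 4 \cdot 19^{2}\right) \left(-13\right) = \left(17 + 70 - 57 + 4 \cdot 361\right) \left(-13\right) = \left(17 + 70 - 57 + 1444\right) \left(-13\right) = 1474 \left(-13\right) = -19162$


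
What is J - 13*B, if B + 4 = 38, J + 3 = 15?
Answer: -430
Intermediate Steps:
J = 12 (J = -3 + 15 = 12)
B = 34 (B = -4 + 38 = 34)
J - 13*B = 12 - 13*34 = 12 - 442 = -430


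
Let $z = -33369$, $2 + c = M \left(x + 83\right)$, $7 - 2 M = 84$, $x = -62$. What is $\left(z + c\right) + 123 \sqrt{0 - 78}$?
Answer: $- \frac{68359}{2} + 123 i \sqrt{78} \approx -34180.0 + 1086.3 i$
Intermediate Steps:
$M = - \frac{77}{2}$ ($M = \frac{7}{2} - 42 = - \frac{77}{2} \approx -38.5$)
$c = - \frac{1621}{2}$ ($c = -2 - \frac{77 \left(-62 + 83\right)}{2} = -2 - \frac{1617}{2} = - \frac{1621}{2} \approx -810.5$)
$\left(z + c\right) + 123 \sqrt{0 - 78} = \left(-33369 - \frac{1621}{2}\right) + 123 \sqrt{0 - 78} = - \frac{68359}{2} + 123 \sqrt{-78} = - \frac{68359}{2} + 123 i \sqrt{78}$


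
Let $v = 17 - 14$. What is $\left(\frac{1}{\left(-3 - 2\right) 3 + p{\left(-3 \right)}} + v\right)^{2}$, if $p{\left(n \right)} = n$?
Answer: $\frac{2809}{324} \approx 8.6698$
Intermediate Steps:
$v = 3$
$\left(\frac{1}{\left(-3 - 2\right) 3 + p{\left(-3 \right)}} + v\right)^{2} = \left(\frac{1}{\left(-3 - 2\right) 3 - 3} + 3\right)^{2} = \left(\frac{1}{\left(-5\right) 3 - 3} + 3\right)^{2} = \left(\frac{1}{-15 - 3} + 3\right)^{2} = \left(\frac{1}{-18} + 3\right)^{2} = \left(- \frac{1}{18} + 3\right)^{2} = \left(\frac{53}{18}\right)^{2} = \frac{2809}{324}$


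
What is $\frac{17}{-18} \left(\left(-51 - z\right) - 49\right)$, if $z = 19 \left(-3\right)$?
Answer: $\frac{731}{18} \approx 40.611$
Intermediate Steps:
$z = -57$
$\frac{17}{-18} \left(\left(-51 - z\right) - 49\right) = \frac{17}{-18} \left(\left(-51 - -57\right) - 49\right) = 17 \left(- \frac{1}{18}\right) \left(\left(-51 + 57\right) - 49\right) = - \frac{17 \left(6 - 49\right)}{18} = \left(- \frac{17}{18}\right) \left(-43\right) = \frac{731}{18}$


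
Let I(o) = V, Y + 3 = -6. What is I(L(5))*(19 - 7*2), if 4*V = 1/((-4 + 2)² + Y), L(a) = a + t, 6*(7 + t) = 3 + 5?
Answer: -¼ ≈ -0.25000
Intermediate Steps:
Y = -9 (Y = -3 - 6 = -9)
t = -17/3 (t = -7 + (3 + 5)/6 = -7 + (⅙)*8 = -7 + 4/3 = -17/3 ≈ -5.6667)
L(a) = -17/3 + a (L(a) = a - 17/3 = -17/3 + a)
V = -1/20 (V = 1/(4*((-4 + 2)² - 9)) = 1/(4*((-2)² - 9)) = 1/(4*(4 - 9)) = (¼)/(-5) = (¼)*(-⅕) = -1/20 ≈ -0.050000)
I(o) = -1/20
I(L(5))*(19 - 7*2) = -(19 - 7*2)/20 = -(19 - 14)/20 = -1/20*5 = -¼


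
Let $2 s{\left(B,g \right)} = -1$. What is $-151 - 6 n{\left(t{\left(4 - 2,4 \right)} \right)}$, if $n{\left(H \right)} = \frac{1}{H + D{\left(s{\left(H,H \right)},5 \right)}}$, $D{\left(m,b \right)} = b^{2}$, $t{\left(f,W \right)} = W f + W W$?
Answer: $- \frac{7405}{49} \approx -151.12$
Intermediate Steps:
$s{\left(B,g \right)} = - \frac{1}{2}$ ($s{\left(B,g \right)} = \frac{1}{2} \left(-1\right) = - \frac{1}{2}$)
$t{\left(f,W \right)} = W^{2} + W f$ ($t{\left(f,W \right)} = W f + W^{2} = W^{2} + W f$)
$n{\left(H \right)} = \frac{1}{25 + H}$ ($n{\left(H \right)} = \frac{1}{H + 5^{2}} = \frac{1}{H + 25} = \frac{1}{25 + H}$)
$-151 - 6 n{\left(t{\left(4 - 2,4 \right)} \right)} = -151 - \frac{6}{25 + 4 \left(4 + \left(4 - 2\right)\right)} = -151 - \frac{6}{25 + 4 \left(4 + 2\right)} = -151 - \frac{6}{25 + 4 \cdot 6} = -151 - \frac{6}{25 + 24} = -151 - \frac{6}{49} = - \frac{7405}{49}$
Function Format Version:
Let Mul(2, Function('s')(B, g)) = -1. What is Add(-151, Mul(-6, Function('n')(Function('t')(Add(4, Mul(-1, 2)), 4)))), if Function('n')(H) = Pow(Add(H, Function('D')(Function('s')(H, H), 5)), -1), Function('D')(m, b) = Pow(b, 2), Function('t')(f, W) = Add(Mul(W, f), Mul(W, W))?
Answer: Rational(-7405, 49) ≈ -151.12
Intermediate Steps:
Function('s')(B, g) = Rational(-1, 2) (Function('s')(B, g) = Mul(Rational(1, 2), -1) = Rational(-1, 2))
Function('t')(f, W) = Add(Pow(W, 2), Mul(W, f)) (Function('t')(f, W) = Add(Mul(W, f), Pow(W, 2)) = Add(Pow(W, 2), Mul(W, f)))
Function('n')(H) = Pow(Add(25, H), -1) (Function('n')(H) = Pow(Add(H, Pow(5, 2)), -1) = Pow(Add(H, 25), -1) = Pow(Add(25, H), -1))
Add(-151, Mul(-6, Function('n')(Function('t')(Add(4, Mul(-1, 2)), 4)))) = Add(-151, Mul(-6, Pow(Add(25, Mul(4, Add(4, Add(4, Mul(-1, 2))))), -1))) = Add(-151, Mul(-6, Pow(Add(25, Mul(4, Add(4, Add(4, -2)))), -1))) = Add(-151, Mul(-6, Pow(Add(25, Mul(4, Add(4, 2))), -1))) = Add(-151, Mul(-6, Pow(Add(25, Mul(4, 6)), -1))) = Add(-151, Mul(-6, Pow(Add(25, 24), -1))) = Add(-151, Mul(-6, Pow(49, -1))) = Add(-151, Mul(-6, Rational(1, 49))) = Add(-151, Rational(-6, 49)) = Rational(-7405, 49)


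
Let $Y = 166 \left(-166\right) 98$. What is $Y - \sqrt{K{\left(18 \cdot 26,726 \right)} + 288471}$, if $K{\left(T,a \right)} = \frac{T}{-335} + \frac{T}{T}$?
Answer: $-2700488 - \frac{2 \sqrt{8093403355}}{335} \approx -2.701 \cdot 10^{6}$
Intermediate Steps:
$K{\left(T,a \right)} = 1 - \frac{T}{335}$ ($K{\left(T,a \right)} = T \left(- \frac{1}{335}\right) + 1 = - \frac{T}{335} + 1 = 1 - \frac{T}{335}$)
$Y = -2700488$ ($Y = \left(-27556\right) 98 = -2700488$)
$Y - \sqrt{K{\left(18 \cdot 26,726 \right)} + 288471} = -2700488 - \sqrt{\left(1 - \frac{18 \cdot 26}{335}\right) + 288471} = -2700488 - \sqrt{\left(1 - \frac{468}{335}\right) + 288471} = -2700488 - \sqrt{- \frac{133}{335} + 288471} = -2700488 - \sqrt{\frac{96637652}{335}} = -2700488 - \frac{2 \sqrt{8093403355}}{335}$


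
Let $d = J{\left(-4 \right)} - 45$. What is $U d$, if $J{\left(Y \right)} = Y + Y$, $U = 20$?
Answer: $-1060$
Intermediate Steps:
$J{\left(Y \right)} = 2 Y$
$d = -53$ ($d = 2 \left(-4\right) - 45 = -8 - 45 = -53$)
$U d = 20 \left(-53\right) = -1060$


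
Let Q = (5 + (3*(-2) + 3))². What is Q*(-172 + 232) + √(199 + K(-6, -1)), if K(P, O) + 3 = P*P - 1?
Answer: 240 + √231 ≈ 255.20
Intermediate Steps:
K(P, O) = -4 + P² (K(P, O) = -3 + (P*P - 1) = -3 + (P² - 1) = -3 + (-1 + P²) = -4 + P²)
Q = 4 (Q = (5 + (-6 + 3))² = (5 - 3)² = 2² = 4)
Q*(-172 + 232) + √(199 + K(-6, -1)) = 4*(-172 + 232) + √(199 + (-4 + (-6)²)) = 4*60 + √(199 + (-4 + 36)) = 240 + √(199 + 32) = 240 + √231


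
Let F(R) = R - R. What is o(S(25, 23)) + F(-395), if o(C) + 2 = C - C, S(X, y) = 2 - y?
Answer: -2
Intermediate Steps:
o(C) = -2 (o(C) = -2 + (C - C) = -2 + 0 = -2)
F(R) = 0
o(S(25, 23)) + F(-395) = -2 + 0 = -2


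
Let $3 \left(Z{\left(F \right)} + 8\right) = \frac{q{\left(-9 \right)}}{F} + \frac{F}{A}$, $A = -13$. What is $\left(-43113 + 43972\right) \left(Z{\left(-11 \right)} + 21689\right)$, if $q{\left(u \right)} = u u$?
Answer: $\frac{7988886403}{429} \approx 1.8622 \cdot 10^{7}$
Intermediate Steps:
$q{\left(u \right)} = u^{2}$
$Z{\left(F \right)} = -8 + \frac{27}{F} - \frac{F}{39}$ ($Z{\left(F \right)} = -8 + \frac{\frac{\left(-9\right)^{2}}{F} + \frac{F}{-13}}{3} = -8 + \frac{\frac{81}{F} + F \left(- \frac{1}{13}\right)}{3} = -8 + \frac{\frac{81}{F} - \frac{F}{13}}{3} = -8 - \left(- \frac{27}{F} + \frac{F}{39}\right) = -8 + \frac{27}{F} - \frac{F}{39}$)
$\left(-43113 + 43972\right) \left(Z{\left(-11 \right)} + 21689\right) = \left(-43113 + 43972\right) \left(\left(-8 + \frac{27}{-11} - - \frac{11}{39}\right) + 21689\right) = 859 \left(\left(-8 + 27 \left(- \frac{1}{11}\right) + \frac{11}{39}\right) + 21689\right) = 859 \left(\left(-8 - \frac{27}{11} + \frac{11}{39}\right) + 21689\right) = 859 \left(- \frac{4364}{429} + 21689\right) = 859 \cdot \frac{9300217}{429} = \frac{7988886403}{429}$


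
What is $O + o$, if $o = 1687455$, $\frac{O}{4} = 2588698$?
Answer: $12042247$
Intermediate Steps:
$O = 10354792$ ($O = 4 \cdot 2588698 = 10354792$)
$O + o = 10354792 + 1687455 = 12042247$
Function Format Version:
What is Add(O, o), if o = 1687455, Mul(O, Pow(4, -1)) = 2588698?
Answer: 12042247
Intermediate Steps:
O = 10354792 (O = Mul(4, 2588698) = 10354792)
Add(O, o) = Add(10354792, 1687455) = 12042247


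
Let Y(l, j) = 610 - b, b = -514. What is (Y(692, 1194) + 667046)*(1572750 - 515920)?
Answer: 706142101100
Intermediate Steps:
Y(l, j) = 1124 (Y(l, j) = 610 - 1*(-514) = 610 + 514 = 1124)
(Y(692, 1194) + 667046)*(1572750 - 515920) = (1124 + 667046)*(1572750 - 515920) = 668170*1056830 = 706142101100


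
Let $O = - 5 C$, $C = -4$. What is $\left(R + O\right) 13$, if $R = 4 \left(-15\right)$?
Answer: $-520$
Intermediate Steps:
$R = -60$
$O = 20$ ($O = \left(-5\right) \left(-4\right) = 20$)
$\left(R + O\right) 13 = \left(-60 + 20\right) 13 = \left(-40\right) 13 = -520$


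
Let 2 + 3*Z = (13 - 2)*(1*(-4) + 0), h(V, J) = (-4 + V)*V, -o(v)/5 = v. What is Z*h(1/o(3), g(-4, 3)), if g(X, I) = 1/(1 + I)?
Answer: -2806/675 ≈ -4.1570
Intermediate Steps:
o(v) = -5*v
h(V, J) = V*(-4 + V)
Z = -46/3 (Z = -⅔ + ((13 - 2)*(1*(-4) + 0))/3 = -⅔ + (11*(-4 + 0))/3 = -⅔ + (11*(-4))/3 = -⅔ + (⅓)*(-44) = -⅔ - 44/3 = -46/3 ≈ -15.333)
Z*h(1/o(3), g(-4, 3)) = -46*(-4 + 1/(-5*3))/(3*((-5*3))) = -46*(-4 + 1/(-15))/(3*(-15)) = -(-46)*(-4 - 1/15)/45 = -(-46)*(-61)/(45*15) = -46/3*61/225 = -2806/675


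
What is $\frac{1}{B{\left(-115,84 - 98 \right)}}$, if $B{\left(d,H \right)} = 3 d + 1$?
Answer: $- \frac{1}{344} \approx -0.002907$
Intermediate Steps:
$B{\left(d,H \right)} = 1 + 3 d$
$\frac{1}{B{\left(-115,84 - 98 \right)}} = \frac{1}{1 + 3 \left(-115\right)} = \frac{1}{1 - 345} = \frac{1}{-344} = - \frac{1}{344}$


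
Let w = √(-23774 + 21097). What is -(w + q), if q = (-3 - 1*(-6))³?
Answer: -27 - I*√2677 ≈ -27.0 - 51.74*I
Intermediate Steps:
w = I*√2677 (w = √(-2677) = I*√2677 ≈ 51.74*I)
q = 27 (q = (-3 + 6)³ = 3³ = 27)
-(w + q) = -(I*√2677 + 27) = -(27 + I*√2677) = -27 - I*√2677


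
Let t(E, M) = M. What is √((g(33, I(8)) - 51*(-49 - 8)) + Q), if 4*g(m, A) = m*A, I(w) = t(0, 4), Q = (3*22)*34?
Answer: 72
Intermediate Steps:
Q = 2244 (Q = 66*34 = 2244)
I(w) = 4
g(m, A) = A*m/4 (g(m, A) = (m*A)/4 = (A*m)/4 = A*m/4)
√((g(33, I(8)) - 51*(-49 - 8)) + Q) = √(((¼)*4*33 - 51*(-49 - 8)) + 2244) = √((33 - 51*(-57)) + 2244) = √((33 + 2907) + 2244) = √(2940 + 2244) = √5184 = 72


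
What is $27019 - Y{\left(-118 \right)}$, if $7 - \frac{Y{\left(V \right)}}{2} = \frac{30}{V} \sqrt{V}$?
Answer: $27005 - \frac{30 i \sqrt{118}}{59} \approx 27005.0 - 5.5234 i$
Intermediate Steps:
$Y{\left(V \right)} = 14 - \frac{60}{\sqrt{V}}$ ($Y{\left(V \right)} = 14 - 2 \frac{30}{V} \sqrt{V} = 14 - 2 \frac{30}{\sqrt{V}} = 14 - \frac{60}{\sqrt{V}}$)
$27019 - Y{\left(-118 \right)} = 27019 - \left(14 - \frac{60}{i \sqrt{118}}\right) = 27019 - \left(14 - 60 \left(- \frac{i \sqrt{118}}{118}\right)\right) = 27019 - \left(14 + \frac{30 i \sqrt{118}}{59}\right) = 27005 - \frac{30 i \sqrt{118}}{59}$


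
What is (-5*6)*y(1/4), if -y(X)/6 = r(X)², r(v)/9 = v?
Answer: 3645/4 ≈ 911.25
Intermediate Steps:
r(v) = 9*v
y(X) = -486*X² (y(X) = -6*81*X² = -486*X²)
(-5*6)*y(1/4) = (-5*6)*(-486*(1/4)²) = -(-14580)*(¼)² = -(-14580)/16 = -30*(-243/8) = 3645/4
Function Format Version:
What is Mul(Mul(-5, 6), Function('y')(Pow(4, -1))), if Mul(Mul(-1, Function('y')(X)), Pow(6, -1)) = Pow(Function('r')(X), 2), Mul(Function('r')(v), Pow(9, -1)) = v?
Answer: Rational(3645, 4) ≈ 911.25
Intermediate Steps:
Function('r')(v) = Mul(9, v)
Function('y')(X) = Mul(-486, Pow(X, 2)) (Function('y')(X) = Mul(-6, Pow(Mul(9, X), 2)) = Mul(-6, Mul(81, Pow(X, 2))) = Mul(-486, Pow(X, 2)))
Mul(Mul(-5, 6), Function('y')(Pow(4, -1))) = Mul(Mul(-5, 6), Mul(-486, Pow(Pow(4, -1), 2))) = Mul(-30, Mul(-486, Pow(Rational(1, 4), 2))) = Mul(-30, Mul(-486, Rational(1, 16))) = Mul(-30, Rational(-243, 8)) = Rational(3645, 4)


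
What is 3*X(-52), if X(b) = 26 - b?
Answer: 234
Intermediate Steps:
3*X(-52) = 3*(26 - 1*(-52)) = 3*(26 + 52) = 3*78 = 234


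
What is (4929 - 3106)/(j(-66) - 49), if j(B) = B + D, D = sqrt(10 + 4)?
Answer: -209645/13211 - 1823*sqrt(14)/13211 ≈ -16.385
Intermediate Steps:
D = sqrt(14) ≈ 3.7417
j(B) = B + sqrt(14)
(4929 - 3106)/(j(-66) - 49) = (4929 - 3106)/((-66 + sqrt(14)) - 49) = 1823/(-115 + sqrt(14))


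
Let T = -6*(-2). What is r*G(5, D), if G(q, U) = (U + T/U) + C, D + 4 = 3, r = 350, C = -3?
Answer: -5600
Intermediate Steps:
T = 12 (T = -1*(-12) = 12)
D = -1 (D = -4 + 3 = -1)
G(q, U) = -3 + U + 12/U (G(q, U) = (U + 12/U) - 3 = -3 + U + 12/U)
r*G(5, D) = 350*(-3 - 1 + 12/(-1)) = 350*(-3 - 1 + 12*(-1)) = 350*(-3 - 1 - 12) = 350*(-16) = -5600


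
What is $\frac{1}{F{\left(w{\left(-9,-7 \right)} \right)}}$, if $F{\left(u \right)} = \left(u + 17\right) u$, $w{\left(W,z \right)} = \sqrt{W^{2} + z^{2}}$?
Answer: $- \frac{1}{159} + \frac{17 \sqrt{130}}{20670} \approx 0.003088$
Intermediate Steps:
$F{\left(u \right)} = u \left(17 + u\right)$ ($F{\left(u \right)} = \left(17 + u\right) u = u \left(17 + u\right)$)
$\frac{1}{F{\left(w{\left(-9,-7 \right)} \right)}} = \frac{1}{\sqrt{\left(-9\right)^{2} + \left(-7\right)^{2}} \left(17 + \sqrt{\left(-9\right)^{2} + \left(-7\right)^{2}}\right)} = \frac{1}{\sqrt{81 + 49} \left(17 + \sqrt{81 + 49}\right)} = \frac{1}{\sqrt{130} \left(17 + \sqrt{130}\right)} = \frac{\sqrt{130}}{130 \left(17 + \sqrt{130}\right)}$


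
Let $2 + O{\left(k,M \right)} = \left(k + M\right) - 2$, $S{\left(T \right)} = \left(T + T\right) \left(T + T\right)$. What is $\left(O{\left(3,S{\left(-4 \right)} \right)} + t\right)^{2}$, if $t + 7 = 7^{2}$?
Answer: $11025$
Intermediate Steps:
$S{\left(T \right)} = 4 T^{2}$ ($S{\left(T \right)} = 2 T 2 T = 4 T^{2}$)
$O{\left(k,M \right)} = -4 + M + k$ ($O{\left(k,M \right)} = -2 - \left(2 - M - k\right) = -2 + \left(-2 + M + k\right) = -4 + M + k$)
$t = 42$ ($t = -7 + 7^{2} = -7 + 49 = 42$)
$\left(O{\left(3,S{\left(-4 \right)} \right)} + t\right)^{2} = \left(\left(-4 + 4 \left(-4\right)^{2} + 3\right) + 42\right)^{2} = \left(\left(-4 + 4 \cdot 16 + 3\right) + 42\right)^{2} = \left(\left(-4 + 64 + 3\right) + 42\right)^{2} = \left(63 + 42\right)^{2} = 105^{2} = 11025$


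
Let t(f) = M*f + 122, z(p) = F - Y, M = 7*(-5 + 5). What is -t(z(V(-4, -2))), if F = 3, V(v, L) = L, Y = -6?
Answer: -122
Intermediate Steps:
M = 0 (M = 7*0 = 0)
z(p) = 9 (z(p) = 3 - 1*(-6) = 3 + 6 = 9)
t(f) = 122 (t(f) = 0*f + 122 = 0 + 122 = 122)
-t(z(V(-4, -2))) = -1*122 = -122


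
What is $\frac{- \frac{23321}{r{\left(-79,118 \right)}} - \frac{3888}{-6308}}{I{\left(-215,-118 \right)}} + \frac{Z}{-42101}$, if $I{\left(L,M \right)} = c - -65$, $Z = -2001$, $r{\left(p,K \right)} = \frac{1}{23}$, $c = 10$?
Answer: $- \frac{35611947506644}{4979495775} \approx -7151.7$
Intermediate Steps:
$r{\left(p,K \right)} = \frac{1}{23}$
$I{\left(L,M \right)} = 75$ ($I{\left(L,M \right)} = 10 - -65 = 10 + 65 = 75$)
$\frac{- \frac{23321}{r{\left(-79,118 \right)}} - \frac{3888}{-6308}}{I{\left(-215,-118 \right)}} + \frac{Z}{-42101} = \frac{- 23321 \frac{1}{\frac{1}{23}} - \frac{3888}{-6308}}{75} - \frac{2001}{-42101} = \left(\left(-23321\right) 23 - - \frac{972}{1577}\right) \frac{1}{75} - - \frac{2001}{42101} = \left(-536383 + \frac{972}{1577}\right) \frac{1}{75} + \frac{2001}{42101} = \left(- \frac{845875019}{1577}\right) \frac{1}{75} + \frac{2001}{42101} = - \frac{845875019}{118275} + \frac{2001}{42101} = - \frac{35611947506644}{4979495775}$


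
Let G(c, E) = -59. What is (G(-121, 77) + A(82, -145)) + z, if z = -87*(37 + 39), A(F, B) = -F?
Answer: -6753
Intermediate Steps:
z = -6612 (z = -87*76 = -6612)
(G(-121, 77) + A(82, -145)) + z = (-59 - 1*82) - 6612 = (-59 - 82) - 6612 = -141 - 6612 = -6753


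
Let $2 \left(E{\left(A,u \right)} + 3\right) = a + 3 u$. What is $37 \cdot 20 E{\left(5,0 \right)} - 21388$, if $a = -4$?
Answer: $-25088$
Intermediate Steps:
$E{\left(A,u \right)} = -5 + \frac{3 u}{2}$ ($E{\left(A,u \right)} = -3 + \frac{-4 + 3 u}{2} = -3 + \left(-2 + \frac{3 u}{2}\right) = -5 + \frac{3 u}{2}$)
$37 \cdot 20 E{\left(5,0 \right)} - 21388 = 37 \cdot 20 \left(-5 + \frac{3}{2} \cdot 0\right) - 21388 = 740 \left(-5 + 0\right) - 21388 = 740 \left(-5\right) - 21388 = -3700 - 21388 = -25088$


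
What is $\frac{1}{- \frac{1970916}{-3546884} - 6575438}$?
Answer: $- \frac{886721}{5830578466069} \approx -1.5208 \cdot 10^{-7}$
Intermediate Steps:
$\frac{1}{- \frac{1970916}{-3546884} - 6575438} = \frac{1}{\left(-1970916\right) \left(- \frac{1}{3546884}\right) - 6575438} = \frac{1}{\frac{492729}{886721} - 6575438} = \frac{1}{- \frac{5830578466069}{886721}} = - \frac{886721}{5830578466069}$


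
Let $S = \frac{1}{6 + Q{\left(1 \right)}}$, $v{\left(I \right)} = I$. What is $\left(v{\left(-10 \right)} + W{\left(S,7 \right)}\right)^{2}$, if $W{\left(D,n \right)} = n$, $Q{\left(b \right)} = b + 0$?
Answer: $9$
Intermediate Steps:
$Q{\left(b \right)} = b$
$S = \frac{1}{7}$ ($S = \frac{1}{6 + 1} = \frac{1}{7} \approx 0.14286$)
$\left(v{\left(-10 \right)} + W{\left(S,7 \right)}\right)^{2} = \left(-10 + 7\right)^{2} = \left(-3\right)^{2} = 9$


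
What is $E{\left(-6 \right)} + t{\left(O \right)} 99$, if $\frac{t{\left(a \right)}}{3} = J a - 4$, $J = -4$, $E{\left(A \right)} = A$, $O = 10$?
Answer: $-13074$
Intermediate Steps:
$t{\left(a \right)} = -12 - 12 a$ ($t{\left(a \right)} = 3 \left(- 4 a - 4\right) = 3 \left(-4 - 4 a\right) = -12 - 12 a$)
$E{\left(-6 \right)} + t{\left(O \right)} 99 = -6 + \left(-12 - 120\right) 99 = -6 - 13068 = -13074$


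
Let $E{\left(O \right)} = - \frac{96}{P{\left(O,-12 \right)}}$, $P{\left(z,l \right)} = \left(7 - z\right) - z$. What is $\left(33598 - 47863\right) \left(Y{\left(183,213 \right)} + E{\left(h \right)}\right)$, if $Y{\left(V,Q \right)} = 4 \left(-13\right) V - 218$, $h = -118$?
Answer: $\frac{1249750310}{9} \approx 1.3886 \cdot 10^{8}$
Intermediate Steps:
$P{\left(z,l \right)} = 7 - 2 z$
$Y{\left(V,Q \right)} = -218 - 52 V$ ($Y{\left(V,Q \right)} = - 52 V - 218 = -218 - 52 V$)
$E{\left(O \right)} = - \frac{96}{7 - 2 O}$
$\left(33598 - 47863\right) \left(Y{\left(183,213 \right)} + E{\left(h \right)}\right) = \left(33598 - 47863\right) \left(\left(-218 - 9516\right) + \frac{96}{-7 + 2 \left(-118\right)}\right) = - 14265 \left(\left(-218 - 9516\right) + \frac{96}{-7 - 236}\right) = - 14265 \left(-9734 + \frac{96}{-243}\right) = - 14265 \left(-9734 + 96 \left(- \frac{1}{243}\right)\right) = - 14265 \left(-9734 - \frac{32}{81}\right) = \left(-14265\right) \left(- \frac{788486}{81}\right) = \frac{1249750310}{9}$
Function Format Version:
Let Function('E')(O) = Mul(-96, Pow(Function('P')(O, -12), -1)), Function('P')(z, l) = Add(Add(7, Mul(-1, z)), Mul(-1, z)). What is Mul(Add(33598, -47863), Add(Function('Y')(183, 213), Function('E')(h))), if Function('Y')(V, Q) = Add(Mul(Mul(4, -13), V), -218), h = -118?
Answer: Rational(1249750310, 9) ≈ 1.3886e+8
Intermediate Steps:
Function('P')(z, l) = Add(7, Mul(-2, z))
Function('Y')(V, Q) = Add(-218, Mul(-52, V)) (Function('Y')(V, Q) = Add(Mul(-52, V), -218) = Add(-218, Mul(-52, V)))
Function('E')(O) = Mul(-96, Pow(Add(7, Mul(-2, O)), -1))
Mul(Add(33598, -47863), Add(Function('Y')(183, 213), Function('E')(h))) = Mul(Add(33598, -47863), Add(Add(-218, Mul(-52, 183)), Mul(96, Pow(Add(-7, Mul(2, -118)), -1)))) = Mul(-14265, Add(Add(-218, -9516), Mul(96, Pow(Add(-7, -236), -1)))) = Mul(-14265, Add(-9734, Mul(96, Pow(-243, -1)))) = Mul(-14265, Add(-9734, Mul(96, Rational(-1, 243)))) = Mul(-14265, Add(-9734, Rational(-32, 81))) = Mul(-14265, Rational(-788486, 81)) = Rational(1249750310, 9)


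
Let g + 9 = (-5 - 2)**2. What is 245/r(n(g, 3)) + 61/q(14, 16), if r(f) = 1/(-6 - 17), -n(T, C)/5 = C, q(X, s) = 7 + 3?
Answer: -56289/10 ≈ -5628.9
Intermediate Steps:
g = 40 (g = -9 + (-5 - 2)**2 = -9 + (-7)**2 = -9 + 49 = 40)
q(X, s) = 10
n(T, C) = -5*C
r(f) = -1/23 (r(f) = 1/(-23) = -1/23)
245/r(n(g, 3)) + 61/q(14, 16) = 245/(-1/23) + 61/10 = 245*(-23) + 61*(1/10) = -5635 + 61/10 = -56289/10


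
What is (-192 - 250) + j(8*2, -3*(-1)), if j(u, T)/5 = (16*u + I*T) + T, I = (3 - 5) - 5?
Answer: 748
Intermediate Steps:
I = -7 (I = -2 - 5 = -7)
j(u, T) = -30*T + 80*u (j(u, T) = 5*((16*u - 7*T) + T) = 5*((-7*T + 16*u) + T) = 5*(-6*T + 16*u) = -30*T + 80*u)
(-192 - 250) + j(8*2, -3*(-1)) = (-192 - 250) + (-(-90)*(-1) + 80*(8*2)) = -442 + (-30*3 + 80*16) = -442 + (-90 + 1280) = -442 + 1190 = 748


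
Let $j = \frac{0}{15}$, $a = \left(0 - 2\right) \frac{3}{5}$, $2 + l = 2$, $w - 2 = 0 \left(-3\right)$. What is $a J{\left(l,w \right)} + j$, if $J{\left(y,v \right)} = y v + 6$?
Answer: $- \frac{36}{5} \approx -7.2$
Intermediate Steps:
$w = 2$ ($w = 2 + 0 \left(-3\right) = 2 + 0 = 2$)
$l = 0$ ($l = -2 + 2 = 0$)
$J{\left(y,v \right)} = 6 + v y$ ($J{\left(y,v \right)} = v y + 6 = 6 + v y$)
$a = - \frac{6}{5}$ ($a = - 2 \cdot 3 \cdot \frac{1}{5} = \left(-2\right) \frac{3}{5} = - \frac{6}{5} \approx -1.2$)
$j = 0$ ($j = 0 \cdot \frac{1}{15} = 0$)
$a J{\left(l,w \right)} + j = - \frac{6 \left(6 + 2 \cdot 0\right)}{5} + 0 = - \frac{6 \left(6 + 0\right)}{5} + 0 = \left(- \frac{6}{5}\right) 6 + 0 = - \frac{36}{5} + 0 = - \frac{36}{5}$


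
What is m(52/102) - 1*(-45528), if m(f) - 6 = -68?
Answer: 45466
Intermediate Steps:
m(f) = -62 (m(f) = 6 - 68 = -62)
m(52/102) - 1*(-45528) = -62 - 1*(-45528) = -62 + 45528 = 45466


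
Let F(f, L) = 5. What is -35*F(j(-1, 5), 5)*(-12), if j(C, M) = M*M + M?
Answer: 2100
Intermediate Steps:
j(C, M) = M + M² (j(C, M) = M² + M = M + M²)
-35*F(j(-1, 5), 5)*(-12) = -35*5*(-12) = -175*(-12) = 2100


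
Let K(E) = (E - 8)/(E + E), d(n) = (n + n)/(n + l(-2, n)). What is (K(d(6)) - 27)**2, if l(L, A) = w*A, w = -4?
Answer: 1681/4 ≈ 420.25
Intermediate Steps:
l(L, A) = -4*A
d(n) = -2/3 (d(n) = (n + n)/(n - 4*n) = (2*n)/((-3*n)) = (2*n)*(-1/(3*n)) = -2/3)
K(E) = (-8 + E)/(2*E) (K(E) = (-8 + E)/((2*E)) = (-8 + E)*(1/(2*E)) = (-8 + E)/(2*E))
(K(d(6)) - 27)**2 = ((-8 - 2/3)/(2*(-2/3)) - 27)**2 = ((1/2)*(-3/2)*(-26/3) - 27)**2 = (13/2 - 27)**2 = (-41/2)**2 = 1681/4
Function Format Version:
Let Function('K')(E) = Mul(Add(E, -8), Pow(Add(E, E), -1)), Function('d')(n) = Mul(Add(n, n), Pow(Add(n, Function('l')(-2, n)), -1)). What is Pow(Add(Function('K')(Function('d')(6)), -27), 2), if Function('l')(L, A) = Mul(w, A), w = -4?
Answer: Rational(1681, 4) ≈ 420.25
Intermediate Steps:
Function('l')(L, A) = Mul(-4, A)
Function('d')(n) = Rational(-2, 3) (Function('d')(n) = Mul(Add(n, n), Pow(Add(n, Mul(-4, n)), -1)) = Mul(Mul(2, n), Pow(Mul(-3, n), -1)) = Mul(Mul(2, n), Mul(Rational(-1, 3), Pow(n, -1))) = Rational(-2, 3))
Function('K')(E) = Mul(Rational(1, 2), Pow(E, -1), Add(-8, E)) (Function('K')(E) = Mul(Add(-8, E), Pow(Mul(2, E), -1)) = Mul(Add(-8, E), Mul(Rational(1, 2), Pow(E, -1))) = Mul(Rational(1, 2), Pow(E, -1), Add(-8, E)))
Pow(Add(Function('K')(Function('d')(6)), -27), 2) = Pow(Add(Mul(Rational(1, 2), Pow(Rational(-2, 3), -1), Add(-8, Rational(-2, 3))), -27), 2) = Pow(Add(Mul(Rational(1, 2), Rational(-3, 2), Rational(-26, 3)), -27), 2) = Pow(Add(Rational(13, 2), -27), 2) = Pow(Rational(-41, 2), 2) = Rational(1681, 4)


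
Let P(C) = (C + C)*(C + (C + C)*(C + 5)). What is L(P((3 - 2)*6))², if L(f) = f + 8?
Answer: 2768896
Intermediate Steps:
P(C) = 2*C*(C + 2*C*(5 + C)) (P(C) = (2*C)*(C + (2*C)*(5 + C)) = (2*C)*(C + 2*C*(5 + C)) = 2*C*(C + 2*C*(5 + C)))
L(f) = 8 + f
L(P((3 - 2)*6))² = (8 + ((3 - 2)*6)²*(22 + 4*((3 - 2)*6)))² = (8 + (1*6)²*(22 + 4*(1*6)))² = (8 + 6²*(22 + 4*6))² = (8 + 36*(22 + 24))² = (8 + 36*46)² = (8 + 1656)² = 1664² = 2768896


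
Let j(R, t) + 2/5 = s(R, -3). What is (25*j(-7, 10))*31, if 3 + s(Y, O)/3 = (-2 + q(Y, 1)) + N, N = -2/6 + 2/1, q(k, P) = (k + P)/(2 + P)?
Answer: -12710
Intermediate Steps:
q(k, P) = (P + k)/(2 + P)
N = 5/3 (N = -2*1/6 + 2*1 = -1/3 + 2 = 5/3 ≈ 1.6667)
s(Y, O) = -9 + Y (s(Y, O) = -9 + 3*((-2 + (1 + Y)/(2 + 1)) + 5/3) = -9 + 3*((-2 + (1 + Y)/3) + 5/3) = -9 + 3*((-2 + (1/3 + Y/3)) + 5/3) = -9 + 3*((-5/3 + Y/3) + 5/3) = -9 + 3*(Y/3) = -9 + Y)
j(R, t) = -47/5 + R (j(R, t) = -2/5 + (-9 + R) = -47/5 + R)
(25*j(-7, 10))*31 = (25*(-47/5 - 7))*31 = (25*(-82/5))*31 = -410*31 = -12710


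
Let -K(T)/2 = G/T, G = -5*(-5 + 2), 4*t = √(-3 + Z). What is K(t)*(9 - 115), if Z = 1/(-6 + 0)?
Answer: -12720*I*√114/19 ≈ -7148.0*I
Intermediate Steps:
Z = -⅙ (Z = 1/(-6) = -⅙ ≈ -0.16667)
t = I*√114/24 (t = √(-3 - ⅙)/4 = √(-19/6)/4 = (I*√114/6)/4 = I*√114/24 ≈ 0.44488*I)
G = 15 (G = -5*(-3) = 15)
K(T) = -30/T
K(t)*(9 - 115) = (-30*(-4*I*√114/19))*(9 - 115) = -(-120)*I*√114/19*(-106) = (120*I*√114/19)*(-106) = -12720*I*√114/19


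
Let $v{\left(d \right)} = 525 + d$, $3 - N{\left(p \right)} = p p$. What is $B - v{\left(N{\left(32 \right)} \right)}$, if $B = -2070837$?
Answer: $-2070341$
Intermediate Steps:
$N{\left(p \right)} = 3 - p^{2}$ ($N{\left(p \right)} = 3 - p p = 3 - p^{2}$)
$B - v{\left(N{\left(32 \right)} \right)} = -2070837 - \left(525 + \left(3 - 32^{2}\right)\right) = -2070837 - \left(525 + \left(3 - 1024\right)\right) = -2070837 - \left(525 - 1021\right) = -2070837 - -496 = -2070837 + 496 = -2070341$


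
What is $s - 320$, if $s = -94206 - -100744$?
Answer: $6218$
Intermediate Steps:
$s = 6538$ ($s = -94206 + 100744 = 6538$)
$s - 320 = 6538 - 320 = 6218$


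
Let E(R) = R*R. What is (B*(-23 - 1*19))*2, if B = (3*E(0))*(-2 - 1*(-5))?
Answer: 0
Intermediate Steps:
E(R) = R²
B = 0 (B = (3*0²)*(-2 - 1*(-5)) = (3*0)*(-2 + 5) = 0*3 = 0)
(B*(-23 - 1*19))*2 = (0*(-23 - 1*19))*2 = (0*(-23 - 19))*2 = (0*(-42))*2 = 0*2 = 0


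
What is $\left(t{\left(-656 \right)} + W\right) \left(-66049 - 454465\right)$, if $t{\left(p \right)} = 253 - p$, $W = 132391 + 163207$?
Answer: $-154336044598$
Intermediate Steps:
$W = 295598$
$\left(t{\left(-656 \right)} + W\right) \left(-66049 - 454465\right) = \left(\left(253 - -656\right) + 295598\right) \left(-66049 - 454465\right) = \left(\left(253 + 656\right) + 295598\right) \left(-520514\right) = \left(909 + 295598\right) \left(-520514\right) = 296507 \left(-520514\right) = -154336044598$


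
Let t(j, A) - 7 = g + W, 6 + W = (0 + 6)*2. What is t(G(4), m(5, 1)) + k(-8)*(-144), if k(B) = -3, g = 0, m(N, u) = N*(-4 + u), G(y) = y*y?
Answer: 445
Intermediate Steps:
G(y) = y²
W = 6 (W = -6 + (0 + 6)*2 = -6 + 6*2 = -6 + 12 = 6)
t(j, A) = 13 (t(j, A) = 7 + (0 + 6) = 7 + 6 = 13)
t(G(4), m(5, 1)) + k(-8)*(-144) = 13 - 3*(-144) = 13 + 432 = 445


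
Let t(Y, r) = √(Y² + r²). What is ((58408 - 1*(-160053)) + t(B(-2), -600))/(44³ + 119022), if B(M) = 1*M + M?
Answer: 218461/204206 + 2*√22501/102103 ≈ 1.0727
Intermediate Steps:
B(M) = 2*M (B(M) = M + M = 2*M)
((58408 - 1*(-160053)) + t(B(-2), -600))/(44³ + 119022) = ((58408 - 1*(-160053)) + √((2*(-2))² + (-600)²))/(44³ + 119022) = ((58408 + 160053) + √((-4)² + 360000))/(85184 + 119022) = (218461 + √(16 + 360000))/204206 = (218461 + √360016)*(1/204206) = (218461 + 4*√22501)*(1/204206) = 218461/204206 + 2*√22501/102103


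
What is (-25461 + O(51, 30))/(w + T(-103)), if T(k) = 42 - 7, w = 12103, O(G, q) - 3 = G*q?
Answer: -3988/2023 ≈ -1.9713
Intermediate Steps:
O(G, q) = 3 + G*q
T(k) = 35
(-25461 + O(51, 30))/(w + T(-103)) = (-25461 + (3 + 51*30))/(12103 + 35) = (-25461 + (3 + 1530))/12138 = (-25461 + 1533)*(1/12138) = -23928*1/12138 = -3988/2023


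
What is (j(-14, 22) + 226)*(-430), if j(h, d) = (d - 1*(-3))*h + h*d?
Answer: 185760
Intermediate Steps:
j(h, d) = d*h + h*(3 + d) (j(h, d) = (d + 3)*h + d*h = (3 + d)*h + d*h = h*(3 + d) + d*h = d*h + h*(3 + d))
(j(-14, 22) + 226)*(-430) = (-14*(3 + 2*22) + 226)*(-430) = (-14*(3 + 44) + 226)*(-430) = (-14*47 + 226)*(-430) = (-658 + 226)*(-430) = -432*(-430) = 185760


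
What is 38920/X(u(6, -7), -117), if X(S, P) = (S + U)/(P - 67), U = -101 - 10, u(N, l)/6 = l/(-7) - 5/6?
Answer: 716128/11 ≈ 65103.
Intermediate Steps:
u(N, l) = -5 - 6*l/7 (u(N, l) = 6*(l/(-7) - 5/6) = 6*(l*(-1/7) - 5*1/6) = 6*(-l/7 - 5/6) = 6*(-5/6 - l/7) = -5 - 6*l/7)
U = -111
X(S, P) = (-111 + S)/(-67 + P) (X(S, P) = (S - 111)/(P - 67) = (-111 + S)/(-67 + P))
38920/X(u(6, -7), -117) = 38920/(((-111 + (-5 - 6/7*(-7)))/(-67 - 117))) = 38920/(((-111 + (-5 + 6))/(-184))) = 38920/((-(-111 + 1)/184)) = 38920/((-1/184*(-110))) = 38920/(55/92) = 38920*(92/55) = 716128/11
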